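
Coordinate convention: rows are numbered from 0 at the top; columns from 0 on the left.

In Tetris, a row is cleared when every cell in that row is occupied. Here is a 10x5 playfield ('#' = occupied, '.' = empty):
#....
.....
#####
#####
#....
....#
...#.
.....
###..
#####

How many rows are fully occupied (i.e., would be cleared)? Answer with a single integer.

Check each row:
  row 0: 4 empty cells -> not full
  row 1: 5 empty cells -> not full
  row 2: 0 empty cells -> FULL (clear)
  row 3: 0 empty cells -> FULL (clear)
  row 4: 4 empty cells -> not full
  row 5: 4 empty cells -> not full
  row 6: 4 empty cells -> not full
  row 7: 5 empty cells -> not full
  row 8: 2 empty cells -> not full
  row 9: 0 empty cells -> FULL (clear)
Total rows cleared: 3

Answer: 3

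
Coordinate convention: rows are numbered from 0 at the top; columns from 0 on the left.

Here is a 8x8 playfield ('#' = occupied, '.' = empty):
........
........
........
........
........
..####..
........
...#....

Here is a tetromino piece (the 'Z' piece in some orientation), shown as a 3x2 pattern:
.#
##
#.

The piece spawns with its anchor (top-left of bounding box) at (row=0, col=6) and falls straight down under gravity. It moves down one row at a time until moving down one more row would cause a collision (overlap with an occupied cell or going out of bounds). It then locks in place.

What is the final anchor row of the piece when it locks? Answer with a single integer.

Spawn at (row=0, col=6). Try each row:
  row 0: fits
  row 1: fits
  row 2: fits
  row 3: fits
  row 4: fits
  row 5: fits
  row 6: blocked -> lock at row 5

Answer: 5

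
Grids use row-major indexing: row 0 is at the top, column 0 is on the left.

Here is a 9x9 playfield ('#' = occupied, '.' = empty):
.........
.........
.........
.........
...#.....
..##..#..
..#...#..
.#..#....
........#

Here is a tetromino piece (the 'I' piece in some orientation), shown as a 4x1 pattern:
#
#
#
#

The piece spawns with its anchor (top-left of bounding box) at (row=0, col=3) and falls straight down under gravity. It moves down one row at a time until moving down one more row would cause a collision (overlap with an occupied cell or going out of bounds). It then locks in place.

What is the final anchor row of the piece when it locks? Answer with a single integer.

Spawn at (row=0, col=3). Try each row:
  row 0: fits
  row 1: blocked -> lock at row 0

Answer: 0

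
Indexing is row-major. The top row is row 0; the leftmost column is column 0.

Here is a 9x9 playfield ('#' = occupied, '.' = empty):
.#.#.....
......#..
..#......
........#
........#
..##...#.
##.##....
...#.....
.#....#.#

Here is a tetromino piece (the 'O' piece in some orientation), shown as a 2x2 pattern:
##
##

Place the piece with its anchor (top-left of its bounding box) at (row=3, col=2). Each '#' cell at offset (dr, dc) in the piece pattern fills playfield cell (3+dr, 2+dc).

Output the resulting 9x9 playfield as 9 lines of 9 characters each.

Answer: .#.#.....
......#..
..#......
..##....#
..##....#
..##...#.
##.##....
...#.....
.#....#.#

Derivation:
Fill (3+0,2+0) = (3,2)
Fill (3+0,2+1) = (3,3)
Fill (3+1,2+0) = (4,2)
Fill (3+1,2+1) = (4,3)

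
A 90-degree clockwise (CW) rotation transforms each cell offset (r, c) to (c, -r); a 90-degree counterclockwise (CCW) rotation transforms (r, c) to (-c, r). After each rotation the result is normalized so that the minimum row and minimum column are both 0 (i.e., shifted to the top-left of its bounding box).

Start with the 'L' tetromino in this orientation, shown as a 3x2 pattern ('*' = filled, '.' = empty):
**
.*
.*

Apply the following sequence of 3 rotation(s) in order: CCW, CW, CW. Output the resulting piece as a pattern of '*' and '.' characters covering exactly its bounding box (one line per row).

Answer: ..*
***

Derivation:
Start:
**
.*
.*
After rotation 1 (CCW):
***
*..
After rotation 2 (CW):
**
.*
.*
After rotation 3 (CW):
..*
***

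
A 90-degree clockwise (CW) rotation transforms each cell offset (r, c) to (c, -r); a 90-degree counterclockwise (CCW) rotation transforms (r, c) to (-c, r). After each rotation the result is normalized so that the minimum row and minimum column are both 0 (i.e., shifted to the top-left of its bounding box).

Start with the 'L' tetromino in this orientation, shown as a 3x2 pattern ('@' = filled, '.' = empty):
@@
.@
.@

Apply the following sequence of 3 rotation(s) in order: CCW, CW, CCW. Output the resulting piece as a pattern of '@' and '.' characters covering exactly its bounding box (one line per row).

Answer: @@@
@..

Derivation:
Start:
@@
.@
.@
After rotation 1 (CCW):
@@@
@..
After rotation 2 (CW):
@@
.@
.@
After rotation 3 (CCW):
@@@
@..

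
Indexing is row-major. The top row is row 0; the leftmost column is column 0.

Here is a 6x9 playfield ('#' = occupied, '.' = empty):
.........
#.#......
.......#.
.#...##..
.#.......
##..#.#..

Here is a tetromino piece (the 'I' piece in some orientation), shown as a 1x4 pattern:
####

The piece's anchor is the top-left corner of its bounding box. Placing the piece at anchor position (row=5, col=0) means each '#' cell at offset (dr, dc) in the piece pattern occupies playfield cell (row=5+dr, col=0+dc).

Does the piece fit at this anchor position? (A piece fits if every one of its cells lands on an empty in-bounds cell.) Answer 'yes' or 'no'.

Check each piece cell at anchor (5, 0):
  offset (0,0) -> (5,0): occupied ('#') -> FAIL
  offset (0,1) -> (5,1): occupied ('#') -> FAIL
  offset (0,2) -> (5,2): empty -> OK
  offset (0,3) -> (5,3): empty -> OK
All cells valid: no

Answer: no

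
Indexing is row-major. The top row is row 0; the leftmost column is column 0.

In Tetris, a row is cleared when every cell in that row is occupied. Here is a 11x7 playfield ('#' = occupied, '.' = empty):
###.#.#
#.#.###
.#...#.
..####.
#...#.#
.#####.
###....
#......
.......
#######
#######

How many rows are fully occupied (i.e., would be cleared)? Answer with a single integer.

Check each row:
  row 0: 2 empty cells -> not full
  row 1: 2 empty cells -> not full
  row 2: 5 empty cells -> not full
  row 3: 3 empty cells -> not full
  row 4: 4 empty cells -> not full
  row 5: 2 empty cells -> not full
  row 6: 4 empty cells -> not full
  row 7: 6 empty cells -> not full
  row 8: 7 empty cells -> not full
  row 9: 0 empty cells -> FULL (clear)
  row 10: 0 empty cells -> FULL (clear)
Total rows cleared: 2

Answer: 2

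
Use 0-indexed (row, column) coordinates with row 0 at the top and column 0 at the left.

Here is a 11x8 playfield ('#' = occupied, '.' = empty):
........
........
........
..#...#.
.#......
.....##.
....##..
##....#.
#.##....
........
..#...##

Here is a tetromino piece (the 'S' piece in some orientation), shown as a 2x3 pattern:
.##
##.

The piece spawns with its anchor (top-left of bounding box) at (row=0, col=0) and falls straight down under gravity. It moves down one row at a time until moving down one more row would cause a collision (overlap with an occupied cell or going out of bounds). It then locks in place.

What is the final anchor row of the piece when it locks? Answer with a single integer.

Spawn at (row=0, col=0). Try each row:
  row 0: fits
  row 1: fits
  row 2: fits
  row 3: blocked -> lock at row 2

Answer: 2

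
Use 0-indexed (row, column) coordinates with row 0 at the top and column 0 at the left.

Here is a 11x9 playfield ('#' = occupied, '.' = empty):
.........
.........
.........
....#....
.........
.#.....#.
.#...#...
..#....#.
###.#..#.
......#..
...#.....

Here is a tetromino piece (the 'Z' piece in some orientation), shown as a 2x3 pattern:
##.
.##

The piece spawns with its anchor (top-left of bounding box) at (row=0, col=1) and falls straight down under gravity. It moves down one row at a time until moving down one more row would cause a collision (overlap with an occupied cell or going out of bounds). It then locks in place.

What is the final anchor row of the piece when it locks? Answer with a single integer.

Answer: 4

Derivation:
Spawn at (row=0, col=1). Try each row:
  row 0: fits
  row 1: fits
  row 2: fits
  row 3: fits
  row 4: fits
  row 5: blocked -> lock at row 4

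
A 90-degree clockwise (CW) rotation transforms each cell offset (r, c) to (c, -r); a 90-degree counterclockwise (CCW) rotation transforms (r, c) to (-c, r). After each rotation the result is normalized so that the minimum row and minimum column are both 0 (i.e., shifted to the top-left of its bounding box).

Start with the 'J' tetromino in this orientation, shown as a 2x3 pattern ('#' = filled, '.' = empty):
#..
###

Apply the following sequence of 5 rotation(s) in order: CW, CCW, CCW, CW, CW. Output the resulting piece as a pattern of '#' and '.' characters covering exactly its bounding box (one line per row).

Start:
#..
###
After rotation 1 (CW):
##
#.
#.
After rotation 2 (CCW):
#..
###
After rotation 3 (CCW):
.#
.#
##
After rotation 4 (CW):
#..
###
After rotation 5 (CW):
##
#.
#.

Answer: ##
#.
#.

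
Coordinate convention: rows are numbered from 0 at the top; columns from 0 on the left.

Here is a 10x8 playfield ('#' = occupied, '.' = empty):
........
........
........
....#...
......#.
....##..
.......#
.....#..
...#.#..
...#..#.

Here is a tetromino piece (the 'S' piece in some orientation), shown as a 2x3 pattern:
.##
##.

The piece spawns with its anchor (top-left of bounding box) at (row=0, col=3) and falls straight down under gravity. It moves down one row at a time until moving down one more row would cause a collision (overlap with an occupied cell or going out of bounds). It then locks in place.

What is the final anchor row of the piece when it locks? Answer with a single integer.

Answer: 1

Derivation:
Spawn at (row=0, col=3). Try each row:
  row 0: fits
  row 1: fits
  row 2: blocked -> lock at row 1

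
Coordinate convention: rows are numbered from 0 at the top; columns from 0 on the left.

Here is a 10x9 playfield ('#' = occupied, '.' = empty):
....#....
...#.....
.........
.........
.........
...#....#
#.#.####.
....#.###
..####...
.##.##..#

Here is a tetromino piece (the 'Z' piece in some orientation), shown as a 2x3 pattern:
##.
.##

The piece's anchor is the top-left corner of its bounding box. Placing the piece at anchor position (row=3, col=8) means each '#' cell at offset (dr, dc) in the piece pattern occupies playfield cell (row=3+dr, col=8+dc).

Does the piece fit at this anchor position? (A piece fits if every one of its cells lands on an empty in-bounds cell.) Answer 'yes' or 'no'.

Check each piece cell at anchor (3, 8):
  offset (0,0) -> (3,8): empty -> OK
  offset (0,1) -> (3,9): out of bounds -> FAIL
  offset (1,1) -> (4,9): out of bounds -> FAIL
  offset (1,2) -> (4,10): out of bounds -> FAIL
All cells valid: no

Answer: no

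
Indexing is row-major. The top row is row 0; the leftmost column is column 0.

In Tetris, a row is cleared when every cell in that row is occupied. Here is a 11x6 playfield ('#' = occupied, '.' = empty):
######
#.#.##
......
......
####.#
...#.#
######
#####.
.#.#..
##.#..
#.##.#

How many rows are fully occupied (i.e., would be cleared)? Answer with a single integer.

Check each row:
  row 0: 0 empty cells -> FULL (clear)
  row 1: 2 empty cells -> not full
  row 2: 6 empty cells -> not full
  row 3: 6 empty cells -> not full
  row 4: 1 empty cell -> not full
  row 5: 4 empty cells -> not full
  row 6: 0 empty cells -> FULL (clear)
  row 7: 1 empty cell -> not full
  row 8: 4 empty cells -> not full
  row 9: 3 empty cells -> not full
  row 10: 2 empty cells -> not full
Total rows cleared: 2

Answer: 2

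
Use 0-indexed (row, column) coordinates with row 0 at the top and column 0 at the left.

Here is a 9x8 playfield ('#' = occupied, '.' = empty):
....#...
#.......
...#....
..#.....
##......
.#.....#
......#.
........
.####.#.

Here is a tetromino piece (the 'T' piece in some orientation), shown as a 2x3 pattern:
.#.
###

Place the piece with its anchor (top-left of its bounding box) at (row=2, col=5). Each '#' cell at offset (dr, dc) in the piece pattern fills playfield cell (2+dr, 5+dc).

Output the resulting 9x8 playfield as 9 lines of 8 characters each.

Fill (2+0,5+1) = (2,6)
Fill (2+1,5+0) = (3,5)
Fill (2+1,5+1) = (3,6)
Fill (2+1,5+2) = (3,7)

Answer: ....#...
#.......
...#..#.
..#..###
##......
.#.....#
......#.
........
.####.#.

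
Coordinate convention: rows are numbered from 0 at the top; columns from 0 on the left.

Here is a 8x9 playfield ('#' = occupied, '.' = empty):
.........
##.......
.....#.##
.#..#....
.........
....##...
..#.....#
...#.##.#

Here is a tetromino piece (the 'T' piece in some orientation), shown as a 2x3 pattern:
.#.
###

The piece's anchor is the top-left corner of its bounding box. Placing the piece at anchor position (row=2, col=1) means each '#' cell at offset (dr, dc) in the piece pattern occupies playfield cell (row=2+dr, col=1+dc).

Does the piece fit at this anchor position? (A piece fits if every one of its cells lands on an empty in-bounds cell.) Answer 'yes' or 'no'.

Check each piece cell at anchor (2, 1):
  offset (0,1) -> (2,2): empty -> OK
  offset (1,0) -> (3,1): occupied ('#') -> FAIL
  offset (1,1) -> (3,2): empty -> OK
  offset (1,2) -> (3,3): empty -> OK
All cells valid: no

Answer: no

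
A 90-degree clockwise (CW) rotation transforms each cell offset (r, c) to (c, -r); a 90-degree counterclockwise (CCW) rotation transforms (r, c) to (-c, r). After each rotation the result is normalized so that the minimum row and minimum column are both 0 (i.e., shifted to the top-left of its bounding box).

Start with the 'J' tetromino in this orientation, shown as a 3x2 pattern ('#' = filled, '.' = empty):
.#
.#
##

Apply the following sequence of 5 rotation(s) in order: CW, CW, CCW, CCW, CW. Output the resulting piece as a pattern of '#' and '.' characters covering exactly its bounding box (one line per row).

Answer: #..
###

Derivation:
Start:
.#
.#
##
After rotation 1 (CW):
#..
###
After rotation 2 (CW):
##
#.
#.
After rotation 3 (CCW):
#..
###
After rotation 4 (CCW):
.#
.#
##
After rotation 5 (CW):
#..
###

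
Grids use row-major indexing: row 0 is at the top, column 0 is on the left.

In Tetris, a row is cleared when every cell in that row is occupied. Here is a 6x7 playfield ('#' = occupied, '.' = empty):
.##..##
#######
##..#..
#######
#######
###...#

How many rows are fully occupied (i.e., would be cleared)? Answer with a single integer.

Check each row:
  row 0: 3 empty cells -> not full
  row 1: 0 empty cells -> FULL (clear)
  row 2: 4 empty cells -> not full
  row 3: 0 empty cells -> FULL (clear)
  row 4: 0 empty cells -> FULL (clear)
  row 5: 3 empty cells -> not full
Total rows cleared: 3

Answer: 3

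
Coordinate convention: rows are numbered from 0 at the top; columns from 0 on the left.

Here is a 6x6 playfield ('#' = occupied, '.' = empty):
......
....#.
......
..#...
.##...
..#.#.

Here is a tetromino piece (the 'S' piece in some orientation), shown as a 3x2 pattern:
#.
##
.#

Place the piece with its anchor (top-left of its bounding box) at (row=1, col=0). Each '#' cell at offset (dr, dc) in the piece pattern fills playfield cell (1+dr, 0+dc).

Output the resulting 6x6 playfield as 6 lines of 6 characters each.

Fill (1+0,0+0) = (1,0)
Fill (1+1,0+0) = (2,0)
Fill (1+1,0+1) = (2,1)
Fill (1+2,0+1) = (3,1)

Answer: ......
#...#.
##....
.##...
.##...
..#.#.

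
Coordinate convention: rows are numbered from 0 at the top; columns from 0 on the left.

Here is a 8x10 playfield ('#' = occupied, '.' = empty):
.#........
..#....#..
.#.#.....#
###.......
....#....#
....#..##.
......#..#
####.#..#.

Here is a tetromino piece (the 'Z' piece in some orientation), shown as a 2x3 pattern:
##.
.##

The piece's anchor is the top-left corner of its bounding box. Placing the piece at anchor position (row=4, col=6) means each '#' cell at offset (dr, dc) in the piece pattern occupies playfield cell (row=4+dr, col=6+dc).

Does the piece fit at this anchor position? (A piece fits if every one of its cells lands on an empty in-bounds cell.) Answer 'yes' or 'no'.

Check each piece cell at anchor (4, 6):
  offset (0,0) -> (4,6): empty -> OK
  offset (0,1) -> (4,7): empty -> OK
  offset (1,1) -> (5,7): occupied ('#') -> FAIL
  offset (1,2) -> (5,8): occupied ('#') -> FAIL
All cells valid: no

Answer: no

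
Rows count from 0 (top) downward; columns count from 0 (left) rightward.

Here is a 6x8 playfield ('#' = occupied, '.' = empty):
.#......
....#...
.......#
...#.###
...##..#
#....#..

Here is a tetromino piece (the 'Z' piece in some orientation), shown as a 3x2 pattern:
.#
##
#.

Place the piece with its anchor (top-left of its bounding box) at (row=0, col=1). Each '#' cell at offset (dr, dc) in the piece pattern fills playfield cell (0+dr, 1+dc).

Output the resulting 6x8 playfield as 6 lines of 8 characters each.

Fill (0+0,1+1) = (0,2)
Fill (0+1,1+0) = (1,1)
Fill (0+1,1+1) = (1,2)
Fill (0+2,1+0) = (2,1)

Answer: .##.....
.##.#...
.#.....#
...#.###
...##..#
#....#..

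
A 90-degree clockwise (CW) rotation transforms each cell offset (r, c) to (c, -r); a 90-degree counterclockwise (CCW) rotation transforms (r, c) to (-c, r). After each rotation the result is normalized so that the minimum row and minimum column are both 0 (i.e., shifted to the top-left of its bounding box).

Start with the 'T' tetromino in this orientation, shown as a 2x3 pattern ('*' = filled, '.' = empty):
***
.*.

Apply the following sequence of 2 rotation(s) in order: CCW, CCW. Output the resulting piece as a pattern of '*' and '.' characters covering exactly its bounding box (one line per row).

Answer: .*.
***

Derivation:
Start:
***
.*.
After rotation 1 (CCW):
*.
**
*.
After rotation 2 (CCW):
.*.
***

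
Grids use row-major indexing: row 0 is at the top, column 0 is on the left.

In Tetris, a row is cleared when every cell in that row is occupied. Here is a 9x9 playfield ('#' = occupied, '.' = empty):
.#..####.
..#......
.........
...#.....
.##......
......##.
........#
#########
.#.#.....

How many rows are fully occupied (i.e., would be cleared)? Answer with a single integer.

Check each row:
  row 0: 4 empty cells -> not full
  row 1: 8 empty cells -> not full
  row 2: 9 empty cells -> not full
  row 3: 8 empty cells -> not full
  row 4: 7 empty cells -> not full
  row 5: 7 empty cells -> not full
  row 6: 8 empty cells -> not full
  row 7: 0 empty cells -> FULL (clear)
  row 8: 7 empty cells -> not full
Total rows cleared: 1

Answer: 1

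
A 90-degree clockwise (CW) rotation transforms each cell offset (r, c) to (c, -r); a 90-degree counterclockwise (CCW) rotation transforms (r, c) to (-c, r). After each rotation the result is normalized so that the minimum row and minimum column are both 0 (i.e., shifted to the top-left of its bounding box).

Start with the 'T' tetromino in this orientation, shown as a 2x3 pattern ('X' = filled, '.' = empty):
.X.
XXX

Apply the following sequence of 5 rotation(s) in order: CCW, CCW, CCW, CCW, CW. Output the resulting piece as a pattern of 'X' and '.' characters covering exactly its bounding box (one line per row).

Answer: X.
XX
X.

Derivation:
Start:
.X.
XXX
After rotation 1 (CCW):
.X
XX
.X
After rotation 2 (CCW):
XXX
.X.
After rotation 3 (CCW):
X.
XX
X.
After rotation 4 (CCW):
.X.
XXX
After rotation 5 (CW):
X.
XX
X.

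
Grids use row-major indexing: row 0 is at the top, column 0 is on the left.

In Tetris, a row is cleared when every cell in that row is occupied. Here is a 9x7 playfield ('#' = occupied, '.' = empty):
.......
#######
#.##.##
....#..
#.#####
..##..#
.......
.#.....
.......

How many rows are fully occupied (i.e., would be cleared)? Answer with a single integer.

Answer: 1

Derivation:
Check each row:
  row 0: 7 empty cells -> not full
  row 1: 0 empty cells -> FULL (clear)
  row 2: 2 empty cells -> not full
  row 3: 6 empty cells -> not full
  row 4: 1 empty cell -> not full
  row 5: 4 empty cells -> not full
  row 6: 7 empty cells -> not full
  row 7: 6 empty cells -> not full
  row 8: 7 empty cells -> not full
Total rows cleared: 1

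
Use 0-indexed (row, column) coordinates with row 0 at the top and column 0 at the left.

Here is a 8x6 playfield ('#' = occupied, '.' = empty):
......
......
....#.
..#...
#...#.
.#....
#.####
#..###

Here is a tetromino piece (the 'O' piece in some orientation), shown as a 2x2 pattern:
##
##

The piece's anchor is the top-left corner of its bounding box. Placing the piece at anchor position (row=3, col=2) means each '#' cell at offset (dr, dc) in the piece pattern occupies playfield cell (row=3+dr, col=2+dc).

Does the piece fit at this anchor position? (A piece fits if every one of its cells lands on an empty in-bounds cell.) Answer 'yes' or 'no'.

Check each piece cell at anchor (3, 2):
  offset (0,0) -> (3,2): occupied ('#') -> FAIL
  offset (0,1) -> (3,3): empty -> OK
  offset (1,0) -> (4,2): empty -> OK
  offset (1,1) -> (4,3): empty -> OK
All cells valid: no

Answer: no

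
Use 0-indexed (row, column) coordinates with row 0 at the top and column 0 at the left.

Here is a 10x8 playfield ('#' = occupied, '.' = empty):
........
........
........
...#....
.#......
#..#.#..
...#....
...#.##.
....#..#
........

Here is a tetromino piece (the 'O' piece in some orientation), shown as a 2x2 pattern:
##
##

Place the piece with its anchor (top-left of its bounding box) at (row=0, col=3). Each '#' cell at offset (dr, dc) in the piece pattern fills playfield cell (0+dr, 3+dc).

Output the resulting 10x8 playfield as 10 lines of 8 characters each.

Answer: ...##...
...##...
........
...#....
.#......
#..#.#..
...#....
...#.##.
....#..#
........

Derivation:
Fill (0+0,3+0) = (0,3)
Fill (0+0,3+1) = (0,4)
Fill (0+1,3+0) = (1,3)
Fill (0+1,3+1) = (1,4)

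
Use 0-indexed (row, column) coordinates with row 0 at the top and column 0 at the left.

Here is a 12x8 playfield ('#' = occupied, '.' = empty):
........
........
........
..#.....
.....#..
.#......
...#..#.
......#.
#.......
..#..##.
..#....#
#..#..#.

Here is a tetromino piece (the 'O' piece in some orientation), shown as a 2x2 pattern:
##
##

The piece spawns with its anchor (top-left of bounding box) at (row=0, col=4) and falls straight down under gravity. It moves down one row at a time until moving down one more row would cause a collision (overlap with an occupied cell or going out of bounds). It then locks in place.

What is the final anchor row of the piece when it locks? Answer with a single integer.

Answer: 2

Derivation:
Spawn at (row=0, col=4). Try each row:
  row 0: fits
  row 1: fits
  row 2: fits
  row 3: blocked -> lock at row 2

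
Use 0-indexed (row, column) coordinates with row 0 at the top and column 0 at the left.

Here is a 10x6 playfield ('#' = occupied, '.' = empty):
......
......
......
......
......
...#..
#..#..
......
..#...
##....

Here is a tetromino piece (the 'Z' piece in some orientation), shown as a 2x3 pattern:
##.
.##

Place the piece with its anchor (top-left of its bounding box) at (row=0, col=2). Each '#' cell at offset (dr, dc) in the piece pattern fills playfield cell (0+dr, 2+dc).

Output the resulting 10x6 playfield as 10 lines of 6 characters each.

Fill (0+0,2+0) = (0,2)
Fill (0+0,2+1) = (0,3)
Fill (0+1,2+1) = (1,3)
Fill (0+1,2+2) = (1,4)

Answer: ..##..
...##.
......
......
......
...#..
#..#..
......
..#...
##....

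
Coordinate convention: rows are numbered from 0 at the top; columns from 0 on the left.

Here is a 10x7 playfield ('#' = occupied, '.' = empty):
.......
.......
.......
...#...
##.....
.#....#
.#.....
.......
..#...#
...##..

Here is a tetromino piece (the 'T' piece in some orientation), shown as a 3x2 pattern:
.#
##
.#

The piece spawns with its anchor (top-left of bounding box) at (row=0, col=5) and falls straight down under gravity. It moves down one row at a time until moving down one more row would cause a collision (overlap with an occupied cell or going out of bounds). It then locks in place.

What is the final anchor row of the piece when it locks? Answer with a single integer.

Spawn at (row=0, col=5). Try each row:
  row 0: fits
  row 1: fits
  row 2: fits
  row 3: blocked -> lock at row 2

Answer: 2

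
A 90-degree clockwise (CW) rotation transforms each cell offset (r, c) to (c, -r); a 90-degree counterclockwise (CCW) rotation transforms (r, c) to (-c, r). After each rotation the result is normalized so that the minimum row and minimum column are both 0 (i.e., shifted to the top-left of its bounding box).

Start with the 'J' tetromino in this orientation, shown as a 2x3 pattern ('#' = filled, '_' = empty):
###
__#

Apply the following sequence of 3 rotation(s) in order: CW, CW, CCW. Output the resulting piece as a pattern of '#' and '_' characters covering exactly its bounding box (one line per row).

Answer: _#
_#
##

Derivation:
Start:
###
__#
After rotation 1 (CW):
_#
_#
##
After rotation 2 (CW):
#__
###
After rotation 3 (CCW):
_#
_#
##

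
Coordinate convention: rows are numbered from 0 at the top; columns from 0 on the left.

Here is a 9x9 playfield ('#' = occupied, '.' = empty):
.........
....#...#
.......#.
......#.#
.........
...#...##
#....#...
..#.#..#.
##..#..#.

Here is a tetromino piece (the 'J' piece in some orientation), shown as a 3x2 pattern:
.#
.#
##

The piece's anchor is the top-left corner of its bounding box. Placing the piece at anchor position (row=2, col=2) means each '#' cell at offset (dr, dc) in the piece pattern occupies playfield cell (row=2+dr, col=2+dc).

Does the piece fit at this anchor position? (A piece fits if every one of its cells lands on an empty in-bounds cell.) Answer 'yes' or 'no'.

Answer: yes

Derivation:
Check each piece cell at anchor (2, 2):
  offset (0,1) -> (2,3): empty -> OK
  offset (1,1) -> (3,3): empty -> OK
  offset (2,0) -> (4,2): empty -> OK
  offset (2,1) -> (4,3): empty -> OK
All cells valid: yes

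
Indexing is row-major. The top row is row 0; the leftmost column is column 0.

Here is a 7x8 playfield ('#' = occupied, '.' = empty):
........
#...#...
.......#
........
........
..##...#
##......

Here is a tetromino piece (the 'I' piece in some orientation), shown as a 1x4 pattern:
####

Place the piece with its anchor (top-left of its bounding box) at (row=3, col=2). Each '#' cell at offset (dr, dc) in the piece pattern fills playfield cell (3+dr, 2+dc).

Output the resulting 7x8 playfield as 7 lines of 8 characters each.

Fill (3+0,2+0) = (3,2)
Fill (3+0,2+1) = (3,3)
Fill (3+0,2+2) = (3,4)
Fill (3+0,2+3) = (3,5)

Answer: ........
#...#...
.......#
..####..
........
..##...#
##......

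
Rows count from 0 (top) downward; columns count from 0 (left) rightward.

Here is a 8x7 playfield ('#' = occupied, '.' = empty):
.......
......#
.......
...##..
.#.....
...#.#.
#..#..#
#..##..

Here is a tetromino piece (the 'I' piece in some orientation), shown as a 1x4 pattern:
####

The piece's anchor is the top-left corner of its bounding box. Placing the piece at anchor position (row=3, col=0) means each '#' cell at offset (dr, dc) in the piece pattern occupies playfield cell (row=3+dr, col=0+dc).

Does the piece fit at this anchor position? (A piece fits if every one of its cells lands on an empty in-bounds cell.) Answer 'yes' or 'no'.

Answer: no

Derivation:
Check each piece cell at anchor (3, 0):
  offset (0,0) -> (3,0): empty -> OK
  offset (0,1) -> (3,1): empty -> OK
  offset (0,2) -> (3,2): empty -> OK
  offset (0,3) -> (3,3): occupied ('#') -> FAIL
All cells valid: no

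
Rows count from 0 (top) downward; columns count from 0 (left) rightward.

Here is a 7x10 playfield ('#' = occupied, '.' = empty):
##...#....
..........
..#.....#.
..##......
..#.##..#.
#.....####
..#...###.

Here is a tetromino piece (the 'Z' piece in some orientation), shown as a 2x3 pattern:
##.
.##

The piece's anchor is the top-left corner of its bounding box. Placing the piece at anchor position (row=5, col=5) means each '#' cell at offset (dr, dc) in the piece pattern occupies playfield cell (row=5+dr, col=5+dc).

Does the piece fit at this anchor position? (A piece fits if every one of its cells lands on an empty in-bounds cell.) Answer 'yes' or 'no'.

Check each piece cell at anchor (5, 5):
  offset (0,0) -> (5,5): empty -> OK
  offset (0,1) -> (5,6): occupied ('#') -> FAIL
  offset (1,1) -> (6,6): occupied ('#') -> FAIL
  offset (1,2) -> (6,7): occupied ('#') -> FAIL
All cells valid: no

Answer: no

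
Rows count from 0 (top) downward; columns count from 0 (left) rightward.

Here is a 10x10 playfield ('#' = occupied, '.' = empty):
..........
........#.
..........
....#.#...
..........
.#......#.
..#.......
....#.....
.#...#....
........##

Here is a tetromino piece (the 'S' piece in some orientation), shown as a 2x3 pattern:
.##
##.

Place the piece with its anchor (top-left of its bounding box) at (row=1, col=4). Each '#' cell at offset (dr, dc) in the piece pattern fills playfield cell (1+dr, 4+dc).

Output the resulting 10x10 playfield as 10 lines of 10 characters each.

Answer: ..........
.....##.#.
....##....
....#.#...
..........
.#......#.
..#.......
....#.....
.#...#....
........##

Derivation:
Fill (1+0,4+1) = (1,5)
Fill (1+0,4+2) = (1,6)
Fill (1+1,4+0) = (2,4)
Fill (1+1,4+1) = (2,5)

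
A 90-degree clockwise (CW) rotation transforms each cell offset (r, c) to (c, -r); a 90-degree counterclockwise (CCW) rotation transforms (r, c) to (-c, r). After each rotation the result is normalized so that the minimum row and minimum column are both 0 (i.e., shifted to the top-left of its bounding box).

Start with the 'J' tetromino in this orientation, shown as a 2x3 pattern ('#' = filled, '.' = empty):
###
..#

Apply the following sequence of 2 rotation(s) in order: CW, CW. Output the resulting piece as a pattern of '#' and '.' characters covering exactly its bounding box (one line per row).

Start:
###
..#
After rotation 1 (CW):
.#
.#
##
After rotation 2 (CW):
#..
###

Answer: #..
###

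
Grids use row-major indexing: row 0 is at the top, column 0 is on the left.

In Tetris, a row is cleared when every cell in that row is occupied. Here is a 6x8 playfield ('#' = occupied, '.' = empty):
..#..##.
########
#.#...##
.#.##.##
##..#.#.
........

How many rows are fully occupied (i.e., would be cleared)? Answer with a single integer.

Check each row:
  row 0: 5 empty cells -> not full
  row 1: 0 empty cells -> FULL (clear)
  row 2: 4 empty cells -> not full
  row 3: 3 empty cells -> not full
  row 4: 4 empty cells -> not full
  row 5: 8 empty cells -> not full
Total rows cleared: 1

Answer: 1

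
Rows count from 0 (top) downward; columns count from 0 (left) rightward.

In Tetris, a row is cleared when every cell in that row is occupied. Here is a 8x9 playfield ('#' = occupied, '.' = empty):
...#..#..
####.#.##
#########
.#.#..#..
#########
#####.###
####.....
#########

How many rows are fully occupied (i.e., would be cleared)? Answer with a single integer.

Check each row:
  row 0: 7 empty cells -> not full
  row 1: 2 empty cells -> not full
  row 2: 0 empty cells -> FULL (clear)
  row 3: 6 empty cells -> not full
  row 4: 0 empty cells -> FULL (clear)
  row 5: 1 empty cell -> not full
  row 6: 5 empty cells -> not full
  row 7: 0 empty cells -> FULL (clear)
Total rows cleared: 3

Answer: 3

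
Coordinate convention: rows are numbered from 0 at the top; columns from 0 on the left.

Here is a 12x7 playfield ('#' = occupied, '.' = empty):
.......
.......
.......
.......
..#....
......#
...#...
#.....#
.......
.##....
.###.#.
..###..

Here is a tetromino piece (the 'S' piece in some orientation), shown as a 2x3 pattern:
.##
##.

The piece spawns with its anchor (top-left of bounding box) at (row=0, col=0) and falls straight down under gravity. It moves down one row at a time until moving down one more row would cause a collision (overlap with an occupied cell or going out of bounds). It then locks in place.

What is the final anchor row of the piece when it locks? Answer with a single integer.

Spawn at (row=0, col=0). Try each row:
  row 0: fits
  row 1: fits
  row 2: fits
  row 3: fits
  row 4: blocked -> lock at row 3

Answer: 3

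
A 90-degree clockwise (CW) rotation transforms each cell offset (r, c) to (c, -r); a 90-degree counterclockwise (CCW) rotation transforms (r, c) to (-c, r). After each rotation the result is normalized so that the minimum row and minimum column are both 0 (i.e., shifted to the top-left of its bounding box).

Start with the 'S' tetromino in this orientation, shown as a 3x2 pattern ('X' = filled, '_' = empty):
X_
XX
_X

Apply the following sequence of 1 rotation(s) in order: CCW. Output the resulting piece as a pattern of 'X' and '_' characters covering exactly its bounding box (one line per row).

Answer: _XX
XX_

Derivation:
Start:
X_
XX
_X
After rotation 1 (CCW):
_XX
XX_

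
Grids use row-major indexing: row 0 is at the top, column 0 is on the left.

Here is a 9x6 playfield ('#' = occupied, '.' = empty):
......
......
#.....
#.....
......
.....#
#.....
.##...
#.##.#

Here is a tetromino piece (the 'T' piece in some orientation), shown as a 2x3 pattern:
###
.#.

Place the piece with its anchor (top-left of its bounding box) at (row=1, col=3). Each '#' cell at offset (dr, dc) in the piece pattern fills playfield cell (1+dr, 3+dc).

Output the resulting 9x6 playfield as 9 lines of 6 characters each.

Answer: ......
...###
#...#.
#.....
......
.....#
#.....
.##...
#.##.#

Derivation:
Fill (1+0,3+0) = (1,3)
Fill (1+0,3+1) = (1,4)
Fill (1+0,3+2) = (1,5)
Fill (1+1,3+1) = (2,4)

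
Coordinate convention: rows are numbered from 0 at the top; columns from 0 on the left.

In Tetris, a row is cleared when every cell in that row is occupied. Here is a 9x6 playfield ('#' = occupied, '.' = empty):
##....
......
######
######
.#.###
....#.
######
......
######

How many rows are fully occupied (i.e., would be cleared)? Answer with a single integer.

Check each row:
  row 0: 4 empty cells -> not full
  row 1: 6 empty cells -> not full
  row 2: 0 empty cells -> FULL (clear)
  row 3: 0 empty cells -> FULL (clear)
  row 4: 2 empty cells -> not full
  row 5: 5 empty cells -> not full
  row 6: 0 empty cells -> FULL (clear)
  row 7: 6 empty cells -> not full
  row 8: 0 empty cells -> FULL (clear)
Total rows cleared: 4

Answer: 4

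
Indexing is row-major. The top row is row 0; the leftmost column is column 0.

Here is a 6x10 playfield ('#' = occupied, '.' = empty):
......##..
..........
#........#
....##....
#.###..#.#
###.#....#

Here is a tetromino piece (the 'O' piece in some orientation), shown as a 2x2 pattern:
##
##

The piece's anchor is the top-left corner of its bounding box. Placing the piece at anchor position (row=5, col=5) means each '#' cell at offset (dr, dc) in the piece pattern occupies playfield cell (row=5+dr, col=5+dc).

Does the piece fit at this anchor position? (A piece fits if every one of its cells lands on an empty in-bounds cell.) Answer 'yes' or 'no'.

Answer: no

Derivation:
Check each piece cell at anchor (5, 5):
  offset (0,0) -> (5,5): empty -> OK
  offset (0,1) -> (5,6): empty -> OK
  offset (1,0) -> (6,5): out of bounds -> FAIL
  offset (1,1) -> (6,6): out of bounds -> FAIL
All cells valid: no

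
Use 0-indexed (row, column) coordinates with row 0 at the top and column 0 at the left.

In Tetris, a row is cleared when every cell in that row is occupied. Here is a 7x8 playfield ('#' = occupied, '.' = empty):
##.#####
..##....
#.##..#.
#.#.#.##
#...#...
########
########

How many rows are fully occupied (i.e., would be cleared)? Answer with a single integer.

Answer: 2

Derivation:
Check each row:
  row 0: 1 empty cell -> not full
  row 1: 6 empty cells -> not full
  row 2: 4 empty cells -> not full
  row 3: 3 empty cells -> not full
  row 4: 6 empty cells -> not full
  row 5: 0 empty cells -> FULL (clear)
  row 6: 0 empty cells -> FULL (clear)
Total rows cleared: 2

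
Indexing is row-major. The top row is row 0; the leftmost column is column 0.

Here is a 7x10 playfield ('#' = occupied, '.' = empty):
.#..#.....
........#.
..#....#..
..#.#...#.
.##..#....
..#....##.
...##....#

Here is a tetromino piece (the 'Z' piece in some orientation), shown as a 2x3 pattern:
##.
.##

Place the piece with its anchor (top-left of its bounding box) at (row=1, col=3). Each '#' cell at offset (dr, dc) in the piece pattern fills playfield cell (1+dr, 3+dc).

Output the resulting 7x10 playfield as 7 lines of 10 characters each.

Answer: .#..#.....
...##...#.
..#.##.#..
..#.#...#.
.##..#....
..#....##.
...##....#

Derivation:
Fill (1+0,3+0) = (1,3)
Fill (1+0,3+1) = (1,4)
Fill (1+1,3+1) = (2,4)
Fill (1+1,3+2) = (2,5)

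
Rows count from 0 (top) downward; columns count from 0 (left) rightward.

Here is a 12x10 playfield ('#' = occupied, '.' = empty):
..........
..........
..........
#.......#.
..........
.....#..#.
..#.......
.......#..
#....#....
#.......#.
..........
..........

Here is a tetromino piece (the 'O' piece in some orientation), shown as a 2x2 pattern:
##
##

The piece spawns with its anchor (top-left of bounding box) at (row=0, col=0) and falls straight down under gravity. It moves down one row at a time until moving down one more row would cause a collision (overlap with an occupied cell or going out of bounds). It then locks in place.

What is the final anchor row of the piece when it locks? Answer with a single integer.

Spawn at (row=0, col=0). Try each row:
  row 0: fits
  row 1: fits
  row 2: blocked -> lock at row 1

Answer: 1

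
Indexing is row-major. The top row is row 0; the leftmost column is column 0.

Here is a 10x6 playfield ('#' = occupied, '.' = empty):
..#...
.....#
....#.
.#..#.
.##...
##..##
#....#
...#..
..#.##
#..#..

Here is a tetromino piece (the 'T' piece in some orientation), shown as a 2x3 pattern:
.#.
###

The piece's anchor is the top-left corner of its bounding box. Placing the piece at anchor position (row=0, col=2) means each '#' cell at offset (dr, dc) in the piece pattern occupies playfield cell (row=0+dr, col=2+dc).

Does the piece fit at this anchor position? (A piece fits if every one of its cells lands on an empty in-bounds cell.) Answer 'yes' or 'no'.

Answer: yes

Derivation:
Check each piece cell at anchor (0, 2):
  offset (0,1) -> (0,3): empty -> OK
  offset (1,0) -> (1,2): empty -> OK
  offset (1,1) -> (1,3): empty -> OK
  offset (1,2) -> (1,4): empty -> OK
All cells valid: yes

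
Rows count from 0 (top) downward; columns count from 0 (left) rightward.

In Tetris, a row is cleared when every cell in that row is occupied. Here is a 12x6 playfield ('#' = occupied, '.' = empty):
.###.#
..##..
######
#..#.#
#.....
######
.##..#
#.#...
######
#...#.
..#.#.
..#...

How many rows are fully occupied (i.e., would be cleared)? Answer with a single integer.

Check each row:
  row 0: 2 empty cells -> not full
  row 1: 4 empty cells -> not full
  row 2: 0 empty cells -> FULL (clear)
  row 3: 3 empty cells -> not full
  row 4: 5 empty cells -> not full
  row 5: 0 empty cells -> FULL (clear)
  row 6: 3 empty cells -> not full
  row 7: 4 empty cells -> not full
  row 8: 0 empty cells -> FULL (clear)
  row 9: 4 empty cells -> not full
  row 10: 4 empty cells -> not full
  row 11: 5 empty cells -> not full
Total rows cleared: 3

Answer: 3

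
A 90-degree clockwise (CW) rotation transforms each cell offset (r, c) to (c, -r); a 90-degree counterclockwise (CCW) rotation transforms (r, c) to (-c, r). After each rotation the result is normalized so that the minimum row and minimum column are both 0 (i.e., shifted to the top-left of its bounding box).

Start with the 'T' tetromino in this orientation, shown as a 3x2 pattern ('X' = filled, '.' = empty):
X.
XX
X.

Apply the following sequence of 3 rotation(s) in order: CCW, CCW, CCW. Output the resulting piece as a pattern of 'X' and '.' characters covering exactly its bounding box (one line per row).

Start:
X.
XX
X.
After rotation 1 (CCW):
.X.
XXX
After rotation 2 (CCW):
.X
XX
.X
After rotation 3 (CCW):
XXX
.X.

Answer: XXX
.X.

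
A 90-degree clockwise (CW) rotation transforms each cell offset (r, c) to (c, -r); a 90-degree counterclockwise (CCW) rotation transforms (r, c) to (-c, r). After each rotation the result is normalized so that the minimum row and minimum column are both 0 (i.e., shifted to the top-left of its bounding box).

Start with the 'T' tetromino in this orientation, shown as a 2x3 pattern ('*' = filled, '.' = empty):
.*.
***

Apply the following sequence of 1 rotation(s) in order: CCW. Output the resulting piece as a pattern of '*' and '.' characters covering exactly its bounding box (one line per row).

Answer: .*
**
.*

Derivation:
Start:
.*.
***
After rotation 1 (CCW):
.*
**
.*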